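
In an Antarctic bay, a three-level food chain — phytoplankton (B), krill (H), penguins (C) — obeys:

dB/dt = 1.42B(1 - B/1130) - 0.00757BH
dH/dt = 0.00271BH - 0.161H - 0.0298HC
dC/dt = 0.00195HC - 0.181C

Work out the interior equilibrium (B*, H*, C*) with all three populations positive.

From dC/dt = 0: 0.00195H* = 0.181, so H* = 92.8.
From dB/dt = 0: 1.42(1 - B*/1130) = 0.00757·92.8, giving B* = 1130·(1 - 0.495) = 571.
From dH/dt = 0: 0.00271·571 - 0.161 = 0.0298C*, so C* = 1.39/0.0298 = 46.5.

B* ≈ 571, H* ≈ 92.8, C* ≈ 46.5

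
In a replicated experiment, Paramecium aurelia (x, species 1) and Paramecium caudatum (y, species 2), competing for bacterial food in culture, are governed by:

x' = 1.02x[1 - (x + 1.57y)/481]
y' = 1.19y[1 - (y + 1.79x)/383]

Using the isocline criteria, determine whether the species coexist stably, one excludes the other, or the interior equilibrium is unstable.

unstable coexistence (outcome depends on initial conditions)

Compare the nullcline intercepts: K1/α12 = 481/1.57 = 306 < K2 = 383; K2/α21 = 383/1.79 = 214 < K1 = 481.
Since both are reversed, neither can invade when rare; the interior point is a saddle.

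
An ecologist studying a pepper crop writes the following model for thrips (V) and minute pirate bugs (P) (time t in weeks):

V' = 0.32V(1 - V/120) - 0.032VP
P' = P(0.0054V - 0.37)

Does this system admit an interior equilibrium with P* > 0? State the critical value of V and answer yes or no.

Threshold V = 68.5; K > 68.5, so yes, the predator persists.

The predator equation gives dP/dt > 0 only when V > 0.37/0.0054 = 68.5.
Without the predator, V → K = 120. Since 120 > 68.5, the predator can invade and persist.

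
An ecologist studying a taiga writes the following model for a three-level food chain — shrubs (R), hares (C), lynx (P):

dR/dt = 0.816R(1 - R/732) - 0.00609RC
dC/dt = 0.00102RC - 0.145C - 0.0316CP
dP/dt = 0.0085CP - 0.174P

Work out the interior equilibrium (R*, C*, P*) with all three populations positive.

R* ≈ 620, C* ≈ 20.5, P* ≈ 15.4

From dP/dt = 0: 0.0085C* = 0.174, so C* = 20.5.
From dR/dt = 0: 0.816(1 - R*/732) = 0.00609·20.5, giving R* = 732·(1 - 0.153) = 620.
From dC/dt = 0: 0.00102·620 - 0.145 = 0.0316P*, so P* = 0.488/0.0316 = 15.4.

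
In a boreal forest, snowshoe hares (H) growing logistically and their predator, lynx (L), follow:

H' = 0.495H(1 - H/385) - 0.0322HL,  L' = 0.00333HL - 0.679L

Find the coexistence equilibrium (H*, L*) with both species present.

H* ≈ 204, L* ≈ 7.23

From dL/dt = 0 with L > 0: 0.00333H* = 0.679, so H* = 204.
Substitute into dH/dt = 0: 0.495(1 - 204/385) = 0.0322L*.
The bracket is 0.47, giving L* = 0.233/0.0322 = 7.23.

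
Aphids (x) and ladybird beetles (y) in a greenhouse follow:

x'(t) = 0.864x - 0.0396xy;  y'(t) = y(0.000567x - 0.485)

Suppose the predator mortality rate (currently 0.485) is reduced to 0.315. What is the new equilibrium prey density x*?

x* ≈ 556

At the interior fixed point, setting dy/dt = 0 with y > 0 fixes x* = (predator death rate)/(xy coefficient) — independent of the other coefficients.
With the change, x* = 0.315/0.000567 = 556; it falls from 855.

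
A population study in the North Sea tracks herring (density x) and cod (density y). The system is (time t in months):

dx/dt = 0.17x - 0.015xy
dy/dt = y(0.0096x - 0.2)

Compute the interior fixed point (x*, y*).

x* ≈ 20.8, y* ≈ 11.3

Set dy/dt = 0 with y > 0: 0.0096x - 0.2 = 0, so x* = 0.2/0.0096 = 20.8.
Set dx/dt = 0 with x > 0: 0.17 - 0.015y = 0, so y* = 0.17/0.015 = 11.3.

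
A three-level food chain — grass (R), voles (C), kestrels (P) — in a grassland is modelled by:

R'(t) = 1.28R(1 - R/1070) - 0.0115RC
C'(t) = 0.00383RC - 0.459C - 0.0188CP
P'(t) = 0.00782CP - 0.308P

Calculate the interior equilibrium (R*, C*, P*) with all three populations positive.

From dP/dt = 0: 0.00782C* = 0.308, so C* = 39.4.
From dR/dt = 0: 1.28(1 - R*/1070) = 0.0115·39.4, giving R* = 1070·(1 - 0.354) = 691.
From dC/dt = 0: 0.00383·691 - 0.459 = 0.0188P*, so P* = 2.19/0.0188 = 116.

R* ≈ 691, C* ≈ 39.4, P* ≈ 116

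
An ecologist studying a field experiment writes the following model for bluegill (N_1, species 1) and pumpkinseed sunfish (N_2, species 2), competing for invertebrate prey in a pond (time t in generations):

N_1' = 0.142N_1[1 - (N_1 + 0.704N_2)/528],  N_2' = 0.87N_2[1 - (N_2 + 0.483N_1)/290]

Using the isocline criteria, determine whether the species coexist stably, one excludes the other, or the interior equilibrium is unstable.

Compare the nullcline intercepts: K1/α12 = 528/0.704 = 750 > K2 = 290; K2/α21 = 290/0.483 = 600 > K1 = 528.
Since both inequalities hold, each species can invade when rare, so the interior equilibrium is stable.

stable coexistence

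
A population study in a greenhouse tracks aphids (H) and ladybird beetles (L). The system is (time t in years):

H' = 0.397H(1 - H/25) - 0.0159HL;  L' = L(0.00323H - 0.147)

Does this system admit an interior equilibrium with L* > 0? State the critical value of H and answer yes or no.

The predator equation gives dL/dt > 0 only when H > 0.147/0.00323 = 45.5.
Without the predator, H → K = 25. Since 25 < 45.5, the predator cannot invade.

Threshold H = 45.5; K < 45.5, so no, the predator goes extinct.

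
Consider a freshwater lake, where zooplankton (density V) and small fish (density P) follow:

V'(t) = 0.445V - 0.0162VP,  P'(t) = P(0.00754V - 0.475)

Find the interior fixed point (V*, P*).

V* ≈ 63, P* ≈ 27.5

Set dP/dt = 0 with P > 0: 0.00754V - 0.475 = 0, so V* = 0.475/0.00754 = 63.
Set dV/dt = 0 with V > 0: 0.445 - 0.0162P = 0, so P* = 0.445/0.0162 = 27.5.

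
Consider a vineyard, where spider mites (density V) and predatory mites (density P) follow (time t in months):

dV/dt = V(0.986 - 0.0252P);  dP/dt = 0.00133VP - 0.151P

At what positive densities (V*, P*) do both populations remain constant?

V* ≈ 114, P* ≈ 39.1

Set dP/dt = 0 with P > 0: 0.00133V - 0.151 = 0, so V* = 0.151/0.00133 = 114.
Set dV/dt = 0 with V > 0: 0.986 - 0.0252P = 0, so P* = 0.986/0.0252 = 39.1.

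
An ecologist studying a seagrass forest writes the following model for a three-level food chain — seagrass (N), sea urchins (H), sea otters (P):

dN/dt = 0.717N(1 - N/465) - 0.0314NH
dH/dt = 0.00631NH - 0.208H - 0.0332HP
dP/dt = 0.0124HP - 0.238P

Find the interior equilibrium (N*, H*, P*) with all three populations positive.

From dP/dt = 0: 0.0124H* = 0.238, so H* = 19.2.
From dN/dt = 0: 0.717(1 - N*/465) = 0.0314·19.2, giving N* = 465·(1 - 0.841) = 74.1.
From dH/dt = 0: 0.00631·74.1 - 0.208 = 0.0332P*, so P* = 0.26/0.0332 = 7.83.

N* ≈ 74.1, H* ≈ 19.2, P* ≈ 7.83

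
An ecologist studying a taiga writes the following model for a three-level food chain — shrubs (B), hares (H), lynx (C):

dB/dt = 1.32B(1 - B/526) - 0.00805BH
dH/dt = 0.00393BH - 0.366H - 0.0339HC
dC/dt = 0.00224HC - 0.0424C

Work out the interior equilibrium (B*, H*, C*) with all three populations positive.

B* ≈ 465, H* ≈ 18.9, C* ≈ 43.1

From dC/dt = 0: 0.00224H* = 0.0424, so H* = 18.9.
From dB/dt = 0: 1.32(1 - B*/526) = 0.00805·18.9, giving B* = 526·(1 - 0.115) = 465.
From dH/dt = 0: 0.00393·465 - 0.366 = 0.0339C*, so C* = 1.46/0.0339 = 43.1.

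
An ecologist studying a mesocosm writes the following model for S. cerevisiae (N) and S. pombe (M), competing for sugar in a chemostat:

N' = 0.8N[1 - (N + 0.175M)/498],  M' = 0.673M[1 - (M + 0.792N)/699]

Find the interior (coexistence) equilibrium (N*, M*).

Setting both brackets to zero gives the nullclines N + 0.175M = 498 and 0.792N + M = 699.
Substituting M = 699 - 0.792N into the first: N(1 - 0.175·0.792) = 498 - 0.175·699.
So N* = 376/0.861 = 436, and then M* = 699 - 0.792·436 = 354.

N* ≈ 436, M* ≈ 354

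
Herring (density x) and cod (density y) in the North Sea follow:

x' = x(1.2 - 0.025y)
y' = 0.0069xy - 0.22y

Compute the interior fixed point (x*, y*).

x* ≈ 31.9, y* ≈ 48

Set dy/dt = 0 with y > 0: 0.0069x - 0.22 = 0, so x* = 0.22/0.0069 = 31.9.
Set dx/dt = 0 with x > 0: 1.2 - 0.025y = 0, so y* = 1.2/0.025 = 48.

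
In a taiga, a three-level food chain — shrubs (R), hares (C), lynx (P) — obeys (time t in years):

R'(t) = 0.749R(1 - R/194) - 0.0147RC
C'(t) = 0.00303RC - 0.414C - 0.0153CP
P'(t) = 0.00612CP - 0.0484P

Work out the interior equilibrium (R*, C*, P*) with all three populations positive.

R* ≈ 164, C* ≈ 7.91, P* ≈ 5.4

From dP/dt = 0: 0.00612C* = 0.0484, so C* = 7.91.
From dR/dt = 0: 0.749(1 - R*/194) = 0.0147·7.91, giving R* = 194·(1 - 0.155) = 164.
From dC/dt = 0: 0.00303·164 - 0.414 = 0.0153P*, so P* = 0.0826/0.0153 = 5.4.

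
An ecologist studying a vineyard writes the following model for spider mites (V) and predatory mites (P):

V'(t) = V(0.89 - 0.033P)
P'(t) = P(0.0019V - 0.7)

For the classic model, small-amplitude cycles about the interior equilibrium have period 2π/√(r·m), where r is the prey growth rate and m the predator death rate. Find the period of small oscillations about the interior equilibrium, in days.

T ≈ 7.96 days

Here r = 0.89 and m = 0.7, so r·m = 0.623.
ω = √0.623 = 0.789 per day, hence T = 2π/ω ≈ 7.96 days.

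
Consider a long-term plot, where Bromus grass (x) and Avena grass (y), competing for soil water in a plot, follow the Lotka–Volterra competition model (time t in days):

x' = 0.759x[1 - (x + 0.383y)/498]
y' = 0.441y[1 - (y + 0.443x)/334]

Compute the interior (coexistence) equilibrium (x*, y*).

Setting both brackets to zero gives the nullclines x + 0.383y = 498 and 0.443x + y = 334.
Substituting y = 334 - 0.443x into the first: x(1 - 0.383·0.443) = 498 - 0.383·334.
So x* = 370/0.83 = 446, and then y* = 334 - 0.443·446 = 137.

x* ≈ 446, y* ≈ 137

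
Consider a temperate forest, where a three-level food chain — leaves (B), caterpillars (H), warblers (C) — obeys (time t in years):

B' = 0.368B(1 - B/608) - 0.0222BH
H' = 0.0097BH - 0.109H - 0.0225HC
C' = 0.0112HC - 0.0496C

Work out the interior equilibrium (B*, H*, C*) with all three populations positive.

B* ≈ 446, H* ≈ 4.43, C* ≈ 187

From dC/dt = 0: 0.0112H* = 0.0496, so H* = 4.43.
From dB/dt = 0: 0.368(1 - B*/608) = 0.0222·4.43, giving B* = 608·(1 - 0.267) = 446.
From dH/dt = 0: 0.0097·446 - 0.109 = 0.0225C*, so C* = 4.21/0.0225 = 187.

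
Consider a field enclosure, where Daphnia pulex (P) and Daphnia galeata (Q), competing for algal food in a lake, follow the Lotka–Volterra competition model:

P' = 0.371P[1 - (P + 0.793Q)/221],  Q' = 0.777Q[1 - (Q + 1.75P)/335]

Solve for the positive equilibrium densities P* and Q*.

Setting both brackets to zero gives the nullclines P + 0.793Q = 221 and 1.75P + Q = 335.
Substituting Q = 335 - 1.75P into the first: P(1 - 0.793·1.75) = 221 - 0.793·335.
So P* = -44.7/-0.388 = 115, and then Q* = 335 - 1.75·115 = 133.

P* ≈ 115, Q* ≈ 133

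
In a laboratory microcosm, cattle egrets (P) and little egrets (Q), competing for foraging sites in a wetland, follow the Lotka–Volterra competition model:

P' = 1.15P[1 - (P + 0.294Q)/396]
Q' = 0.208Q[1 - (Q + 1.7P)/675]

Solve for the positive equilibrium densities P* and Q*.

P* ≈ 395, Q* ≈ 3.6

Setting both brackets to zero gives the nullclines P + 0.294Q = 396 and 1.7P + Q = 675.
Substituting Q = 675 - 1.7P into the first: P(1 - 0.294·1.7) = 396 - 0.294·675.
So P* = 198/0.5 = 395, and then Q* = 675 - 1.7·395 = 3.6.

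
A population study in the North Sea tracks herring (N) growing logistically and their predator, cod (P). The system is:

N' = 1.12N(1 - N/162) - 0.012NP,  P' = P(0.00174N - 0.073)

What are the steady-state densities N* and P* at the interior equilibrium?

From dP/dt = 0 with P > 0: 0.00174N* = 0.073, so N* = 42.
Substitute into dN/dt = 0: 1.12(1 - 42/162) = 0.012P*.
The bracket is 0.741, giving P* = 0.83/0.012 = 69.2.

N* ≈ 42, P* ≈ 69.2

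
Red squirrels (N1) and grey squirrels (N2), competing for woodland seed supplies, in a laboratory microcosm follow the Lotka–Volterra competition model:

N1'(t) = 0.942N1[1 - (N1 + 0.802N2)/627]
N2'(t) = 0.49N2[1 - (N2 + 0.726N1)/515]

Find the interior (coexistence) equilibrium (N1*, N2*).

N1* ≈ 512, N2* ≈ 143

Setting both brackets to zero gives the nullclines N1 + 0.802N2 = 627 and 0.726N1 + N2 = 515.
Substituting N2 = 515 - 0.726N1 into the first: N1(1 - 0.802·0.726) = 627 - 0.802·515.
So N1* = 214/0.418 = 512, and then N2* = 515 - 0.726·512 = 143.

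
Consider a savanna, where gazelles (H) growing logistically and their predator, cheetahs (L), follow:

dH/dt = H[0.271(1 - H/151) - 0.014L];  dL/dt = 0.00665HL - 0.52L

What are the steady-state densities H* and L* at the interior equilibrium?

From dL/dt = 0 with L > 0: 0.00665H* = 0.52, so H* = 78.2.
Substitute into dH/dt = 0: 0.271(1 - 78.2/151) = 0.014L*.
The bracket is 0.482, giving L* = 0.131/0.014 = 9.33.

H* ≈ 78.2, L* ≈ 9.33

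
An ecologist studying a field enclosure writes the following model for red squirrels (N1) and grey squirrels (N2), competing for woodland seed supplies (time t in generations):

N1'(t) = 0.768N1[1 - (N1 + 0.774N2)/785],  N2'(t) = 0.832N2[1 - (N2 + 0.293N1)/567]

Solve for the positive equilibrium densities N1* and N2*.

Setting both brackets to zero gives the nullclines N1 + 0.774N2 = 785 and 0.293N1 + N2 = 567.
Substituting N2 = 567 - 0.293N1 into the first: N1(1 - 0.774·0.293) = 785 - 0.774·567.
So N1* = 346/0.773 = 448, and then N2* = 567 - 0.293·448 = 436.

N1* ≈ 448, N2* ≈ 436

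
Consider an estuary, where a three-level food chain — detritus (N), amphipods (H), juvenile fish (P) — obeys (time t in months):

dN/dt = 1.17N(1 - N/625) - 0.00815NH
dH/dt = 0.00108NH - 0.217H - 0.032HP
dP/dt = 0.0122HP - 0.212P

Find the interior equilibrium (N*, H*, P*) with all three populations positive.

N* ≈ 549, H* ≈ 17.4, P* ≈ 11.8

From dP/dt = 0: 0.0122H* = 0.212, so H* = 17.4.
From dN/dt = 0: 1.17(1 - N*/625) = 0.00815·17.4, giving N* = 625·(1 - 0.121) = 549.
From dH/dt = 0: 0.00108·549 - 0.217 = 0.032P*, so P* = 0.376/0.032 = 11.8.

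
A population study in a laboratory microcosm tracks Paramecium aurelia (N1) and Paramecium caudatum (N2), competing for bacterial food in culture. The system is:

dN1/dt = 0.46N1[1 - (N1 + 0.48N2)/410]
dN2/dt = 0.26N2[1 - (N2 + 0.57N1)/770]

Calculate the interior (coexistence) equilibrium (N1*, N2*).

N1* ≈ 55.6, N2* ≈ 738

Setting both brackets to zero gives the nullclines N1 + 0.48N2 = 410 and 0.57N1 + N2 = 770.
Substituting N2 = 770 - 0.57N1 into the first: N1(1 - 0.48·0.57) = 410 - 0.48·770.
So N1* = 40.4/0.726 = 55.6, and then N2* = 770 - 0.57·55.6 = 738.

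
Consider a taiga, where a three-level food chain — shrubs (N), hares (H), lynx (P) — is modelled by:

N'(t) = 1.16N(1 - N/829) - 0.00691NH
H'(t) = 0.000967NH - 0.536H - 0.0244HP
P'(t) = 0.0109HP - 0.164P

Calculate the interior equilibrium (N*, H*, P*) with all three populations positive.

From dP/dt = 0: 0.0109H* = 0.164, so H* = 15.
From dN/dt = 0: 1.16(1 - N*/829) = 0.00691·15, giving N* = 829·(1 - 0.0896) = 755.
From dH/dt = 0: 0.000967·755 - 0.536 = 0.0244P*, so P* = 0.194/0.0244 = 7.94.

N* ≈ 755, H* ≈ 15, P* ≈ 7.94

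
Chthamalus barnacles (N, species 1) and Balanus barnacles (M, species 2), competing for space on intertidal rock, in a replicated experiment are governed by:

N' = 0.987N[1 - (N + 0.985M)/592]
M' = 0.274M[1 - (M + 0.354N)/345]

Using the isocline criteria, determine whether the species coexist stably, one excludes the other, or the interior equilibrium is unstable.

Compare the nullcline intercepts: K1/α12 = 592/0.985 = 601 > K2 = 345; K2/α21 = 345/0.354 = 975 > K1 = 592.
Since both inequalities hold, each species can invade when rare, so the interior equilibrium is stable.

stable coexistence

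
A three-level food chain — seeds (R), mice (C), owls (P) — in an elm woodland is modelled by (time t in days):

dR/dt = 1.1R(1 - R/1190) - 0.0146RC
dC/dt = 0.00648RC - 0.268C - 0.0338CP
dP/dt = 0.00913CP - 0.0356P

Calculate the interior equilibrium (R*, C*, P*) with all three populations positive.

From dP/dt = 0: 0.00913C* = 0.0356, so C* = 3.9.
From dR/dt = 0: 1.1(1 - R*/1190) = 0.0146·3.9, giving R* = 1190·(1 - 0.0518) = 1130.
From dC/dt = 0: 0.00648·1130 - 0.268 = 0.0338P*, so P* = 7.04/0.0338 = 208.

R* ≈ 1130, C* ≈ 3.9, P* ≈ 208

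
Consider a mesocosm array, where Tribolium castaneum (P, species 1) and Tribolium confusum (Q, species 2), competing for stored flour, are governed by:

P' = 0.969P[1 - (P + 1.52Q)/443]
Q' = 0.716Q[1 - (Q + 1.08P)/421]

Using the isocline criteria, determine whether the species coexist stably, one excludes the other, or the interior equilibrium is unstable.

unstable coexistence (outcome depends on initial conditions)

Compare the nullcline intercepts: K1/α12 = 443/1.52 = 291 < K2 = 421; K2/α21 = 421/1.08 = 390 < K1 = 443.
Since both are reversed, neither can invade when rare; the interior point is a saddle.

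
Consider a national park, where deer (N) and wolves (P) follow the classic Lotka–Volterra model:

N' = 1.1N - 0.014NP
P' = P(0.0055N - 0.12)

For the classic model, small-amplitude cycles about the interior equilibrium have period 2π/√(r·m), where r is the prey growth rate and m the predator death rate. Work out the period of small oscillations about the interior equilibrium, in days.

T ≈ 17.3 days

Here r = 1.1 and m = 0.12, so r·m = 0.132.
ω = √0.132 = 0.363 per day, hence T = 2π/ω ≈ 17.3 days.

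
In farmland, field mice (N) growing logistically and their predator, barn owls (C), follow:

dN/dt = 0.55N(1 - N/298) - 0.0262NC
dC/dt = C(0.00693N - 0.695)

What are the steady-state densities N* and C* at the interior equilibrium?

N* ≈ 100, C* ≈ 13.9

From dC/dt = 0 with C > 0: 0.00693N* = 0.695, so N* = 100.
Substitute into dN/dt = 0: 0.55(1 - 100/298) = 0.0262C*.
The bracket is 0.663, giving C* = 0.365/0.0262 = 13.9.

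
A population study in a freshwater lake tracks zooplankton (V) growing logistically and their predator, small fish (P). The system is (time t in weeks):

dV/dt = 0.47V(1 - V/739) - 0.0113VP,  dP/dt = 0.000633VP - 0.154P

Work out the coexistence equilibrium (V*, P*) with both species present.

From dP/dt = 0 with P > 0: 0.000633V* = 0.154, so V* = 243.
Substitute into dV/dt = 0: 0.47(1 - 243/739) = 0.0113P*.
The bracket is 0.671, giving P* = 0.315/0.0113 = 27.9.

V* ≈ 243, P* ≈ 27.9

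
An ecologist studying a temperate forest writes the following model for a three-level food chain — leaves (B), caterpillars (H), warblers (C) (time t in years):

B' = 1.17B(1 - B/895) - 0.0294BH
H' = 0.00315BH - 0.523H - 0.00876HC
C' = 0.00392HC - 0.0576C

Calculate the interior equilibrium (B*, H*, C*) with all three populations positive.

From dC/dt = 0: 0.00392H* = 0.0576, so H* = 14.7.
From dB/dt = 0: 1.17(1 - B*/895) = 0.0294·14.7, giving B* = 895·(1 - 0.369) = 565.
From dH/dt = 0: 0.00315·565 - 0.523 = 0.00876C*, so C* = 1.26/0.00876 = 143.

B* ≈ 565, H* ≈ 14.7, C* ≈ 143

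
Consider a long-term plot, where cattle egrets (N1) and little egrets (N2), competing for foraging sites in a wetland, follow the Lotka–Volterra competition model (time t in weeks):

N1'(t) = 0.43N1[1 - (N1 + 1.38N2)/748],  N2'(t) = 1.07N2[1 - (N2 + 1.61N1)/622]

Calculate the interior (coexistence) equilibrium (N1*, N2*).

N1* ≈ 90.3, N2* ≈ 477

Setting both brackets to zero gives the nullclines N1 + 1.38N2 = 748 and 1.61N1 + N2 = 622.
Substituting N2 = 622 - 1.61N1 into the first: N1(1 - 1.38·1.61) = 748 - 1.38·622.
So N1* = -110/-1.22 = 90.3, and then N2* = 622 - 1.61·90.3 = 477.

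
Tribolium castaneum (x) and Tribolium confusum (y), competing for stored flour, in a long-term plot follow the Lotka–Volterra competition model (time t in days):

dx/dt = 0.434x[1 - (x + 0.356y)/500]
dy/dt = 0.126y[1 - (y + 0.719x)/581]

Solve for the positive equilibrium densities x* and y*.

x* ≈ 394, y* ≈ 298

Setting both brackets to zero gives the nullclines x + 0.356y = 500 and 0.719x + y = 581.
Substituting y = 581 - 0.719x into the first: x(1 - 0.356·0.719) = 500 - 0.356·581.
So x* = 293/0.744 = 394, and then y* = 581 - 0.719·394 = 298.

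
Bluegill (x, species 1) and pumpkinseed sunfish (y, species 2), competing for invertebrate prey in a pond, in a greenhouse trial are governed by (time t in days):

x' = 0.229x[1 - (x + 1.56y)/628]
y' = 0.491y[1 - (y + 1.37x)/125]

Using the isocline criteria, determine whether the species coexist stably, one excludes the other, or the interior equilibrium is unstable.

Compare the nullcline intercepts: K1/α12 = 628/1.56 = 403 > K2 = 125; K2/α21 = 125/1.37 = 91.2 < K1 = 628.
Since the inequalities point opposite ways, species 1 can invade but species 2 cannot.

species 1 excludes species 2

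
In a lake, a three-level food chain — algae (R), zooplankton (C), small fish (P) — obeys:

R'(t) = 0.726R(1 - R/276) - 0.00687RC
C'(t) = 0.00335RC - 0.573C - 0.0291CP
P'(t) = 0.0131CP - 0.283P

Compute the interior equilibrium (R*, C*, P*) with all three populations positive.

From dP/dt = 0: 0.0131C* = 0.283, so C* = 21.6.
From dR/dt = 0: 0.726(1 - R*/276) = 0.00687·21.6, giving R* = 276·(1 - 0.204) = 220.
From dC/dt = 0: 0.00335·220 - 0.573 = 0.0291P*, so P* = 0.163/0.0291 = 5.59.

R* ≈ 220, C* ≈ 21.6, P* ≈ 5.59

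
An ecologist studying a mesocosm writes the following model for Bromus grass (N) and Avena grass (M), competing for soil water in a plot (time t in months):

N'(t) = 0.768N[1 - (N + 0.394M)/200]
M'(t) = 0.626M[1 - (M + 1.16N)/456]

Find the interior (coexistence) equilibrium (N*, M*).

Setting both brackets to zero gives the nullclines N + 0.394M = 200 and 1.16N + M = 456.
Substituting M = 456 - 1.16N into the first: N(1 - 0.394·1.16) = 200 - 0.394·456.
So N* = 20.3/0.543 = 37.5, and then M* = 456 - 1.16·37.5 = 413.

N* ≈ 37.5, M* ≈ 413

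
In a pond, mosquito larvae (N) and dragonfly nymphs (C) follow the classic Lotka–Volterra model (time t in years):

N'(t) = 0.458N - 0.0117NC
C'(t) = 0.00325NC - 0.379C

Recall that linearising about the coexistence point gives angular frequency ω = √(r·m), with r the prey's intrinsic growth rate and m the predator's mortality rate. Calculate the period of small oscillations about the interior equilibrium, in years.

Here r = 0.458 and m = 0.379, so r·m = 0.174.
ω = √0.174 = 0.417 per year, hence T = 2π/ω ≈ 15.1 years.

T ≈ 15.1 years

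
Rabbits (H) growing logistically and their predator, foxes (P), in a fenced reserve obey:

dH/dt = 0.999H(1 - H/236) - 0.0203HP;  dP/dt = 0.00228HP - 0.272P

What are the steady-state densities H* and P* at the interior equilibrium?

From dP/dt = 0 with P > 0: 0.00228H* = 0.272, so H* = 119.
Substitute into dH/dt = 0: 0.999(1 - 119/236) = 0.0203P*.
The bracket is 0.494, giving P* = 0.494/0.0203 = 24.3.

H* ≈ 119, P* ≈ 24.3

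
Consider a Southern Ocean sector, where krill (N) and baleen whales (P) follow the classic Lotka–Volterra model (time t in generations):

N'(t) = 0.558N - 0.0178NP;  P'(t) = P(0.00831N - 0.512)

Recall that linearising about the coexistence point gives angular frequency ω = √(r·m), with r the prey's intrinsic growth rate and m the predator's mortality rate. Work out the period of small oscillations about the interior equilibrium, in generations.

Here r = 0.558 and m = 0.512, so r·m = 0.286.
ω = √0.286 = 0.535 per generation, hence T = 2π/ω ≈ 11.8 generations.

T ≈ 11.8 generations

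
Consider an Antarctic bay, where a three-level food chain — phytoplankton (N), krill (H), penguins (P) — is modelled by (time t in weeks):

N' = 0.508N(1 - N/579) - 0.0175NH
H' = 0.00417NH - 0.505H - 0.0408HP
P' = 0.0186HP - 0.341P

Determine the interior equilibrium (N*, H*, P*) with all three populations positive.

From dP/dt = 0: 0.0186H* = 0.341, so H* = 18.3.
From dN/dt = 0: 0.508(1 - N*/579) = 0.0175·18.3, giving N* = 579·(1 - 0.632) = 213.
From dH/dt = 0: 0.00417·213 - 0.505 = 0.0408P*, so P* = 0.385/0.0408 = 9.43.

N* ≈ 213, H* ≈ 18.3, P* ≈ 9.43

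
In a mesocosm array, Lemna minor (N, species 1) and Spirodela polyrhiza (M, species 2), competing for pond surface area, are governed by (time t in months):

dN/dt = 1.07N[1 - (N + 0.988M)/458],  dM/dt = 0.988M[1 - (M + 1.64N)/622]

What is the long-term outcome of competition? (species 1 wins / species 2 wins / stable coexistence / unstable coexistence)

Compare the nullcline intercepts: K1/α12 = 458/0.988 = 464 < K2 = 622; K2/α21 = 622/1.64 = 379 < K1 = 458.
Since both are reversed, neither can invade when rare; the interior point is a saddle.

unstable coexistence (outcome depends on initial conditions)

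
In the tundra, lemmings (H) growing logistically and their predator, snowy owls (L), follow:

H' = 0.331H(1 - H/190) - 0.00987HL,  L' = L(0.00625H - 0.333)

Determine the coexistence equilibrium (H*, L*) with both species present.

From dL/dt = 0 with L > 0: 0.00625H* = 0.333, so H* = 53.3.
Substitute into dH/dt = 0: 0.331(1 - 53.3/190) = 0.00987L*.
The bracket is 0.72, giving L* = 0.238/0.00987 = 24.1.

H* ≈ 53.3, L* ≈ 24.1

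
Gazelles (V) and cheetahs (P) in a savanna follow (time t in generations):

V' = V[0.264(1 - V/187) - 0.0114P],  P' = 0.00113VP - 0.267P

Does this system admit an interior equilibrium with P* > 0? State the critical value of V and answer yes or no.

Threshold V = 236; K < 236, so no, the predator goes extinct.

The predator equation gives dP/dt > 0 only when V > 0.267/0.00113 = 236.
Without the predator, V → K = 187. Since 187 < 236, the predator cannot invade.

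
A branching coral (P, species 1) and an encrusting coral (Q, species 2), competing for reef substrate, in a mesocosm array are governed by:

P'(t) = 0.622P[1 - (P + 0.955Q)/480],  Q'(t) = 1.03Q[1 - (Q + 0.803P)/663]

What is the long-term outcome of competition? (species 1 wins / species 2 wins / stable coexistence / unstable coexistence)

Compare the nullcline intercepts: K1/α12 = 480/0.955 = 503 < K2 = 663; K2/α21 = 663/0.803 = 826 > K1 = 480.
Since the inequalities point opposite ways, species 2 can invade but species 1 cannot.

species 2 excludes species 1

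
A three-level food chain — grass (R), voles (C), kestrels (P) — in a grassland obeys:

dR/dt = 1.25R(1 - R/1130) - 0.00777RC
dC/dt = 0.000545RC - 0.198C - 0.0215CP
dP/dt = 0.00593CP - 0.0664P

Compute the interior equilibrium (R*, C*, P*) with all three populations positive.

R* ≈ 1050, C* ≈ 11.2, P* ≈ 17.4

From dP/dt = 0: 0.00593C* = 0.0664, so C* = 11.2.
From dR/dt = 0: 1.25(1 - R*/1130) = 0.00777·11.2, giving R* = 1130·(1 - 0.0696) = 1050.
From dC/dt = 0: 0.000545·1050 - 0.198 = 0.0215P*, so P* = 0.375/0.0215 = 17.4.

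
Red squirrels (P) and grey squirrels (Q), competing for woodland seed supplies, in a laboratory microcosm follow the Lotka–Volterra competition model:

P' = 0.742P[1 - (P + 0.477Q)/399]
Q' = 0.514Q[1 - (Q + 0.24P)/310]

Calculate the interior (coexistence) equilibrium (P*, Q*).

P* ≈ 284, Q* ≈ 242

Setting both brackets to zero gives the nullclines P + 0.477Q = 399 and 0.24P + Q = 310.
Substituting Q = 310 - 0.24P into the first: P(1 - 0.477·0.24) = 399 - 0.477·310.
So P* = 251/0.886 = 284, and then Q* = 310 - 0.24·284 = 242.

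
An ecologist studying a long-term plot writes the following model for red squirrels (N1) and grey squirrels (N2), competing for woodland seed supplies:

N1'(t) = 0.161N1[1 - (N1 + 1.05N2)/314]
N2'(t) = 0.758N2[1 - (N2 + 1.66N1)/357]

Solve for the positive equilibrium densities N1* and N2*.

N1* ≈ 81.9, N2* ≈ 221

Setting both brackets to zero gives the nullclines N1 + 1.05N2 = 314 and 1.66N1 + N2 = 357.
Substituting N2 = 357 - 1.66N1 into the first: N1(1 - 1.05·1.66) = 314 - 1.05·357.
So N1* = -60.9/-0.743 = 81.9, and then N2* = 357 - 1.66·81.9 = 221.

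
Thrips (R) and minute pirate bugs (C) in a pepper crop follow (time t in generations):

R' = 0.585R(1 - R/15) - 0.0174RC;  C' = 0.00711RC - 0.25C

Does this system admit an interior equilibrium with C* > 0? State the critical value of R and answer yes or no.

The predator equation gives dC/dt > 0 only when R > 0.25/0.00711 = 35.2.
Without the predator, R → K = 15. Since 15 < 35.2, the predator cannot invade.

Threshold R = 35.2; K < 35.2, so no, the predator goes extinct.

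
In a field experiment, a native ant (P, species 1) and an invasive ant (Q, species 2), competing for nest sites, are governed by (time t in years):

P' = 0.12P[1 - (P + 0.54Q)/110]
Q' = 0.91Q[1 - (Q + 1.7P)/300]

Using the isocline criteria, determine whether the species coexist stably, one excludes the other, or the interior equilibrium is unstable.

species 2 excludes species 1

Compare the nullcline intercepts: K1/α12 = 110/0.54 = 204 < K2 = 300; K2/α21 = 300/1.7 = 176 > K1 = 110.
Since the inequalities point opposite ways, species 2 can invade but species 1 cannot.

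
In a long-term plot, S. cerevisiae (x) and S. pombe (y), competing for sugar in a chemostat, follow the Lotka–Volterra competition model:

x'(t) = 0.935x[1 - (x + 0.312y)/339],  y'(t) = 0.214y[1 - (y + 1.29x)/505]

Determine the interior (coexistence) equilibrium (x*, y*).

x* ≈ 304, y* ≈ 113

Setting both brackets to zero gives the nullclines x + 0.312y = 339 and 1.29x + y = 505.
Substituting y = 505 - 1.29x into the first: x(1 - 0.312·1.29) = 339 - 0.312·505.
So x* = 181/0.598 = 304, and then y* = 505 - 1.29·304 = 113.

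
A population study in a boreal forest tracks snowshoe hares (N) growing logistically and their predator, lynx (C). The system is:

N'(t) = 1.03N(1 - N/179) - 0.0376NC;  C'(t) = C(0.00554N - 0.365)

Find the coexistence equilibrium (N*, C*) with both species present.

From dC/dt = 0 with C > 0: 0.00554N* = 0.365, so N* = 65.9.
Substitute into dN/dt = 0: 1.03(1 - 65.9/179) = 0.0376C*.
The bracket is 0.632, giving C* = 0.651/0.0376 = 17.3.

N* ≈ 65.9, C* ≈ 17.3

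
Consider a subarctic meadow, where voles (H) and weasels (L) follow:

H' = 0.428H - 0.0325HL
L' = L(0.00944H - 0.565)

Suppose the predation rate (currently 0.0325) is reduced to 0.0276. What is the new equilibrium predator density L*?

L* ≈ 15.5

At the interior fixed point, setting dH/dt = 0 with H > 0 fixes L* = (prey growth rate)/(HL coefficient) — independent of the other coefficients.
With the change, L* = 0.428/0.0276 = 15.5; it rises from 13.2.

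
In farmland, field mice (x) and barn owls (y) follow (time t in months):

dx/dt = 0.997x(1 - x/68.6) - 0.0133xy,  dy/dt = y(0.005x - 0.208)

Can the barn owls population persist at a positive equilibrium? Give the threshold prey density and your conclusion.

Threshold x = 41.6; K > 41.6, so yes, the predator persists.

The predator equation gives dy/dt > 0 only when x > 0.208/0.005 = 41.6.
Without the predator, x → K = 68.6. Since 68.6 > 41.6, the predator can invade and persist.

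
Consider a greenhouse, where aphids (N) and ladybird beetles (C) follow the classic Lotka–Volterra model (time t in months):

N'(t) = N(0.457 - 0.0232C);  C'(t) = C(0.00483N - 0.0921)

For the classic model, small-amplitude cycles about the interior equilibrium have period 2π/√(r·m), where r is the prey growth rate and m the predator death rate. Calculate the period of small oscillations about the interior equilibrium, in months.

Here r = 0.457 and m = 0.0921, so r·m = 0.0421.
ω = √0.0421 = 0.205 per month, hence T = 2π/ω ≈ 30.6 months.

T ≈ 30.6 months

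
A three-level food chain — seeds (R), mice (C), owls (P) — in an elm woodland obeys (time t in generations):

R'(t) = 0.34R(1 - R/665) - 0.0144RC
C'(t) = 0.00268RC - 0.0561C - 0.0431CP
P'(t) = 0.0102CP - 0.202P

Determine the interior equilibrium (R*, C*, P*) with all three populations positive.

From dP/dt = 0: 0.0102C* = 0.202, so C* = 19.8.
From dR/dt = 0: 0.34(1 - R*/665) = 0.0144·19.8, giving R* = 665·(1 - 0.839) = 107.
From dC/dt = 0: 0.00268·107 - 0.0561 = 0.0431P*, so P* = 0.231/0.0431 = 5.37.

R* ≈ 107, C* ≈ 19.8, P* ≈ 5.37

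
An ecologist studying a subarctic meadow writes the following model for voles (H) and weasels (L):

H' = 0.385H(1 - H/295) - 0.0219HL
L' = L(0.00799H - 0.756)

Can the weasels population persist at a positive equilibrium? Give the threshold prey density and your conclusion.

Threshold H = 94.6; K > 94.6, so yes, the predator persists.

The predator equation gives dL/dt > 0 only when H > 0.756/0.00799 = 94.6.
Without the predator, H → K = 295. Since 295 > 94.6, the predator can invade and persist.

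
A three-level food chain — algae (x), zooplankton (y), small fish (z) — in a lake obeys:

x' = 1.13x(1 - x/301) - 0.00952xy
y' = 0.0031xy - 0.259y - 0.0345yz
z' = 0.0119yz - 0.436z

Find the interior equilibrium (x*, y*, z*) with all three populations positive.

From dz/dt = 0: 0.0119y* = 0.436, so y* = 36.6.
From dx/dt = 0: 1.13(1 - x*/301) = 0.00952·36.6, giving x* = 301·(1 - 0.309) = 208.
From dy/dt = 0: 0.0031·208 - 0.259 = 0.0345z*, so z* = 0.386/0.0345 = 11.2.

x* ≈ 208, y* ≈ 36.6, z* ≈ 11.2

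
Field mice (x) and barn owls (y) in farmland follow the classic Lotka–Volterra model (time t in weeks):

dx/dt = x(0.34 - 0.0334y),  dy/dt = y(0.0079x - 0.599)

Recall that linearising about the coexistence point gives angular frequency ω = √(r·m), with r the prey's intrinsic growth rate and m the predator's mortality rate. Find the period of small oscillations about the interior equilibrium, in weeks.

Here r = 0.34 and m = 0.599, so r·m = 0.204.
ω = √0.204 = 0.451 per week, hence T = 2π/ω ≈ 13.9 weeks.

T ≈ 13.9 weeks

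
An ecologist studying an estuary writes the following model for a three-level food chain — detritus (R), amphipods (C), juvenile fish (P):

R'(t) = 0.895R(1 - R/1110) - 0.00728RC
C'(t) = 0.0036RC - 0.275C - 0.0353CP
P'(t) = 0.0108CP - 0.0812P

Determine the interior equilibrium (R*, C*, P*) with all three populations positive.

From dP/dt = 0: 0.0108C* = 0.0812, so C* = 7.52.
From dR/dt = 0: 0.895(1 - R*/1110) = 0.00728·7.52, giving R* = 1110·(1 - 0.0612) = 1040.
From dC/dt = 0: 0.0036·1040 - 0.275 = 0.0353P*, so P* = 3.48/0.0353 = 98.5.

R* ≈ 1040, C* ≈ 7.52, P* ≈ 98.5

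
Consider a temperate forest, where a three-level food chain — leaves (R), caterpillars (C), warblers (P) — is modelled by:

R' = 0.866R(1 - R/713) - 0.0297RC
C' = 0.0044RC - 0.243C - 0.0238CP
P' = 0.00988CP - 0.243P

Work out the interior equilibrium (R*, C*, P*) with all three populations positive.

R* ≈ 112, C* ≈ 24.6, P* ≈ 10.4

From dP/dt = 0: 0.00988C* = 0.243, so C* = 24.6.
From dR/dt = 0: 0.866(1 - R*/713) = 0.0297·24.6, giving R* = 713·(1 - 0.844) = 112.
From dC/dt = 0: 0.0044·112 - 0.243 = 0.0238P*, so P* = 0.248/0.0238 = 10.4.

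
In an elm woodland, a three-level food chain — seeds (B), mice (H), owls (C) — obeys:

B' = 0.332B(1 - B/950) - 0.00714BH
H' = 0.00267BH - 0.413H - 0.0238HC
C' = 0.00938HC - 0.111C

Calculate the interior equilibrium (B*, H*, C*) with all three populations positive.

B* ≈ 708, H* ≈ 11.8, C* ≈ 62.1

From dC/dt = 0: 0.00938H* = 0.111, so H* = 11.8.
From dB/dt = 0: 0.332(1 - B*/950) = 0.00714·11.8, giving B* = 950·(1 - 0.254) = 708.
From dH/dt = 0: 0.00267·708 - 0.413 = 0.0238C*, so C* = 1.48/0.0238 = 62.1.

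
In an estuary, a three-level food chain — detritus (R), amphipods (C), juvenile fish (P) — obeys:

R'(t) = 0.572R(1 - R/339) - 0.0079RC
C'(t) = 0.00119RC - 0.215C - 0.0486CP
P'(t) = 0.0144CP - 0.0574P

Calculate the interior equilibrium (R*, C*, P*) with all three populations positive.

From dP/dt = 0: 0.0144C* = 0.0574, so C* = 3.99.
From dR/dt = 0: 0.572(1 - R*/339) = 0.0079·3.99, giving R* = 339·(1 - 0.0551) = 320.
From dC/dt = 0: 0.00119·320 - 0.215 = 0.0486P*, so P* = 0.166/0.0486 = 3.42.

R* ≈ 320, C* ≈ 3.99, P* ≈ 3.42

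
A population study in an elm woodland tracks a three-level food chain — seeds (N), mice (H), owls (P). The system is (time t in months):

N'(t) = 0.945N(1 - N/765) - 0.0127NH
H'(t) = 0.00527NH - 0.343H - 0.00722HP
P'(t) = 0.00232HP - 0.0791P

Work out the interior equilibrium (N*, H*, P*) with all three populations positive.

N* ≈ 414, H* ≈ 34.1, P* ≈ 255

From dP/dt = 0: 0.00232H* = 0.0791, so H* = 34.1.
From dN/dt = 0: 0.945(1 - N*/765) = 0.0127·34.1, giving N* = 765·(1 - 0.458) = 414.
From dH/dt = 0: 0.00527·414 - 0.343 = 0.00722P*, so P* = 1.84/0.00722 = 255.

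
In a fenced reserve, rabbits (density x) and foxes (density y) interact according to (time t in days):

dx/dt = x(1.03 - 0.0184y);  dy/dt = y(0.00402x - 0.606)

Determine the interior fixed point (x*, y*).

x* ≈ 151, y* ≈ 56

Set dy/dt = 0 with y > 0: 0.00402x - 0.606 = 0, so x* = 0.606/0.00402 = 151.
Set dx/dt = 0 with x > 0: 1.03 - 0.0184y = 0, so y* = 1.03/0.0184 = 56.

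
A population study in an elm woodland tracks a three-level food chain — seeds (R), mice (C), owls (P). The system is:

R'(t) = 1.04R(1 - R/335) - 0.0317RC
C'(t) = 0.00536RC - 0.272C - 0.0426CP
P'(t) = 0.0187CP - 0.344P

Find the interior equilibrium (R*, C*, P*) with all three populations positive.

From dP/dt = 0: 0.0187C* = 0.344, so C* = 18.4.
From dR/dt = 0: 1.04(1 - R*/335) = 0.0317·18.4, giving R* = 335·(1 - 0.561) = 147.
From dC/dt = 0: 0.00536·147 - 0.272 = 0.0426P*, so P* = 0.517/0.0426 = 12.1.

R* ≈ 147, C* ≈ 18.4, P* ≈ 12.1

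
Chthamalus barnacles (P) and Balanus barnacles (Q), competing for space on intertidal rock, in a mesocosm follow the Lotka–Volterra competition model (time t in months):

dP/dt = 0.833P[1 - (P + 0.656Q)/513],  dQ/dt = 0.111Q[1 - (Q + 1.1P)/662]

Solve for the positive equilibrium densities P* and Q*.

Setting both brackets to zero gives the nullclines P + 0.656Q = 513 and 1.1P + Q = 662.
Substituting Q = 662 - 1.1P into the first: P(1 - 0.656·1.1) = 513 - 0.656·662.
So P* = 78.7/0.278 = 283, and then Q* = 662 - 1.1·283 = 351.

P* ≈ 283, Q* ≈ 351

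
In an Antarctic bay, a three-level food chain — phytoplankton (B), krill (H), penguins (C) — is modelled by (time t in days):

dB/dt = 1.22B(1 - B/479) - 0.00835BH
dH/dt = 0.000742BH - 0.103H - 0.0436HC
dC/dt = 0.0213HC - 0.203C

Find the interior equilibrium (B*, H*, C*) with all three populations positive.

B* ≈ 448, H* ≈ 9.53, C* ≈ 5.26

From dC/dt = 0: 0.0213H* = 0.203, so H* = 9.53.
From dB/dt = 0: 1.22(1 - B*/479) = 0.00835·9.53, giving B* = 479·(1 - 0.0652) = 448.
From dH/dt = 0: 0.000742·448 - 0.103 = 0.0436C*, so C* = 0.229/0.0436 = 5.26.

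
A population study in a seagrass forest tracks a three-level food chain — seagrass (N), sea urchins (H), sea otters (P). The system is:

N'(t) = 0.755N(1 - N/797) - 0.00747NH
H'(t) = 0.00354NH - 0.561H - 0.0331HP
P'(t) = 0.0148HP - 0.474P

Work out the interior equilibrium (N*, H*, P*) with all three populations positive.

N* ≈ 544, H* ≈ 32, P* ≈ 41.3

From dP/dt = 0: 0.0148H* = 0.474, so H* = 32.
From dN/dt = 0: 0.755(1 - N*/797) = 0.00747·32, giving N* = 797·(1 - 0.317) = 544.
From dH/dt = 0: 0.00354·544 - 0.561 = 0.0331P*, so P* = 1.37/0.0331 = 41.3.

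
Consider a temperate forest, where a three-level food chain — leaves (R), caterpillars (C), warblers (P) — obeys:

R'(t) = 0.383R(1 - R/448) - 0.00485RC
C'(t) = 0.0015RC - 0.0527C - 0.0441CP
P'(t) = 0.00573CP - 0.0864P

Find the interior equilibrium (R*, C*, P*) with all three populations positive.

R* ≈ 362, C* ≈ 15.1, P* ≈ 11.1

From dP/dt = 0: 0.00573C* = 0.0864, so C* = 15.1.
From dR/dt = 0: 0.383(1 - R*/448) = 0.00485·15.1, giving R* = 448·(1 - 0.191) = 362.
From dC/dt = 0: 0.0015·362 - 0.0527 = 0.0441P*, so P* = 0.491/0.0441 = 11.1.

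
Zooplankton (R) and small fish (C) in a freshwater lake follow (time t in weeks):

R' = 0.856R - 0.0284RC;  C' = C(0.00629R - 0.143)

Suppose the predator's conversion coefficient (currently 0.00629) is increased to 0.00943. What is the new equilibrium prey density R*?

At the interior fixed point, setting dC/dt = 0 with C > 0 fixes R* = (predator death rate)/(RC coefficient) — independent of the other coefficients.
With the change, R* = 0.143/0.00943 = 15.2; it falls from 22.7.

R* ≈ 15.2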